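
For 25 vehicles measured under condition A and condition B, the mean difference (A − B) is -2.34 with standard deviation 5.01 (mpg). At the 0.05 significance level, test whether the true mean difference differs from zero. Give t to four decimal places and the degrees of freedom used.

t = -2.3353, df = 24

H0: μ_d = 0; H1: μ_d ≠ 0 (paired t-test on the differences, two-sided).
t = d̄/(s_d/√n) = -2.34/(5.01/√25) = -2.3353
df = n − 1 = 24
Two-sided p-value ≈ 0.028
Since p ≈ 0.028 < α = 0.05, reject H0; the evidence is statistically significant.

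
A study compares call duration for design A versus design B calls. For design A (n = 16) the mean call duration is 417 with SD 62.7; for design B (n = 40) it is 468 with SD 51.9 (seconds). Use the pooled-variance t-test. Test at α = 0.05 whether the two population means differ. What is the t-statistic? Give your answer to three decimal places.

Let group 1 = design A, group 2 = design B. H0: μ_1 = μ_2; H1: μ_1 ≠ μ_2 (two-sample pooled-variance t-test, two-sided).
s_p² = [(16−1)·62.7² + (40−1)·51.9²]/(16+40−2) = 3037.41
t = (417 − 468)/√[3037.41·(1/16 + 1/40)] = -3.128
df = n₁ + n₂ − 2 = 54
Two-sided p-value ≈ 0.003
Since p ≈ 0.003 < α = 0.05, reject H0; the data support H1.

-3.128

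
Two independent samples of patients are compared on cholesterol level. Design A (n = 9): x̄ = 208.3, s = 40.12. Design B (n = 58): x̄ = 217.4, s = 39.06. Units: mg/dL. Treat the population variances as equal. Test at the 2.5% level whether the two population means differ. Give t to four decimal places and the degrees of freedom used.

t = -0.6481, df = 65

Let group 1 = design A, group 2 = design B. H0: μ_1 = μ_2; H1: μ_1 ≠ μ_2 (two-sample pooled-variance t-test, two-sided).
s_p² = [(9−1)·40.12² + (58−1)·39.06²]/(9+58−2) = 1536.01
t = (208.3 − 217.4)/√[1536.01·(1/9 + 1/58)] = -0.6481
df = n₁ + n₂ − 2 = 65
Two-sided p-value ≈ 0.5192
Since p ≈ 0.5192 > α = 0.025, fail to reject H0; the evidence is not statistically significant.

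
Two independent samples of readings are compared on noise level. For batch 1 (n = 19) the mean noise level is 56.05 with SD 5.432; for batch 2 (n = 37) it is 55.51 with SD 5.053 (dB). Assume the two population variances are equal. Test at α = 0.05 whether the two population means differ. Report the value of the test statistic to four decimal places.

Let group 1 = batch 1, group 2 = batch 2. H0: μ_1 = μ_2; H1: μ_1 ≠ μ_2 (two-sample pooled-variance t-test, two-sided).
s_p² = [(19−1)·5.432² + (37−1)·5.053²]/(19+37−2) = 26.8574
t = (56.05 − 55.51)/√[26.8574·(1/19 + 1/37)] = 0.3692
df = n₁ + n₂ − 2 = 54
Two-sided p-value ≈ 0.713
Since p ≈ 0.713 > α = 0.05, fail to reject H0; the data do not provide sufficient evidence against H0.

0.3692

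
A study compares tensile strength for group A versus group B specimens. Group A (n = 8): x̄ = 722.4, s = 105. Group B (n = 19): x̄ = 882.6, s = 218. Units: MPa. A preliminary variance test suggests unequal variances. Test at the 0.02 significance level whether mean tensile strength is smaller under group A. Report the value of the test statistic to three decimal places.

-2.572

Let group 1 = group A, group 2 = group B. H0: μ_1 = μ_2; H1: μ_1 < μ_2 (Welch's two-sample t-test, left-tailed).
t = (x̄_1 − x̄_2)/√(s_1²/n_1 + s_2²/n_2) = (722.4 − 882.6)/√(105²/8 + 218²/19) = -2.572
Welch–Satterthwaite df ≈ 24.32
p-value = P(T ≤ -2.572) ≈ 0.008
Since p ≈ 0.008 < α = 0.02, reject H0; the data support H1.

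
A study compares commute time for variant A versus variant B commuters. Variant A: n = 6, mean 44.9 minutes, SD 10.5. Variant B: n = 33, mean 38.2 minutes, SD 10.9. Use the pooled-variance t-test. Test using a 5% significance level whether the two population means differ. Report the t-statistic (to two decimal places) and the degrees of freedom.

Let group 1 = variant A, group 2 = variant B. H0: μ_1 = μ_2; H1: μ_1 ≠ μ_2 (two-sample pooled-variance t-test, two-sided).
s_p² = [(6−1)·10.5² + (33−1)·10.9²]/(6+33−2) = 117.653
t = (44.9 − 38.2)/√[117.653·(1/6 + 1/33)] = 1.39
df = n₁ + n₂ − 2 = 37
Two-sided p-value ≈ 0.172
Since p ≈ 0.172 > α = 0.05, fail to reject H0; the data do not provide sufficient evidence against H0.

t = 1.39, df = 37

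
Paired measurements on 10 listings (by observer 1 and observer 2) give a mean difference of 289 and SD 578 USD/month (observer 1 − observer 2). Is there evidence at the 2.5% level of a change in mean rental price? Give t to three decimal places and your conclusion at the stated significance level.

H0: μ_d = 0; H1: μ_d ≠ 0 (paired t-test on the differences, two-sided).
t = d̄/(s_d/√n) = 289/(578/√10) = 1.581
df = n − 1 = 9
Two-sided p-value ≈ 0.1483
Since p ≈ 0.1483 > α = 0.025, fail to reject H0; the evidence is not statistically significant.

t = 1.581; fail to reject H0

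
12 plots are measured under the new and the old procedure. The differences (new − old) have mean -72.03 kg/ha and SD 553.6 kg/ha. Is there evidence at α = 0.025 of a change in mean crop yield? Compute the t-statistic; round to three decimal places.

-0.451

H0: μ_d = 0; H1: μ_d ≠ 0 (paired t-test on the differences, two-sided).
t = d̄/(s_d/√n) = -72.03/(553.6/√12) = -0.451
df = n − 1 = 11
Two-sided p-value ≈ 0.6609
Since p ≈ 0.6609 > α = 0.025, fail to reject H0; the data do not provide sufficient evidence against H0.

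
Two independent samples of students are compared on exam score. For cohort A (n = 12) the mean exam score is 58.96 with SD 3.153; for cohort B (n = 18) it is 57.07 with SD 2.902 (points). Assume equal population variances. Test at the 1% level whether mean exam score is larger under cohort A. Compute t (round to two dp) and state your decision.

Let group 1 = cohort A, group 2 = cohort B. H0: μ_1 = μ_2; H1: μ_1 > μ_2 (two-sample pooled-variance t-test, right-tailed).
s_p² = [(12−1)·3.153² + (18−1)·2.902²]/(12+18−2) = 9.01867
t = (58.96 − 57.07)/√[9.01867·(1/12 + 1/18)] = 1.69
df = n₁ + n₂ − 2 = 28
p-value = P(T ≥ 1.69) ≈ 0.0512
Since p ≈ 0.0512 > α = 0.01, fail to reject H0; the evidence is not statistically significant.

t = 1.69; fail to reject H0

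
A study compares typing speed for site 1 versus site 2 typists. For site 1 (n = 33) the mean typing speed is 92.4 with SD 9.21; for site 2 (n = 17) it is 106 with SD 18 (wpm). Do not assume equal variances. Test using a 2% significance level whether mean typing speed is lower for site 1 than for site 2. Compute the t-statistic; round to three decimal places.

Let group 1 = site 1, group 2 = site 2. H0: μ_1 = μ_2; H1: μ_1 < μ_2 (Welch's two-sample t-test, left-tailed).
t = (x̄_1 − x̄_2)/√(s_1²/n_1 + s_2²/n_2) = (92.4 − 106)/√(9.21²/33 + 18²/17) = -2.924
Welch–Satterthwaite df ≈ 20.42
p-value = P(T ≤ -2.924) ≈ 0.0041
Since p ≈ 0.0041 < α = 0.02, reject H0; the evidence is statistically significant.

-2.924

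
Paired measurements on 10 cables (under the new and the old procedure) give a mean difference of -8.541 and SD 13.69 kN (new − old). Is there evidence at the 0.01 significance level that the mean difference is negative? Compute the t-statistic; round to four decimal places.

H0: μ_d = 0; H1: μ_d < 0 (paired t-test on the differences, left-tailed).
t = d̄/(s_d/√n) = -8.541/(13.69/√10) = -1.9729
df = n − 1 = 9
p-value = P(T ≤ -1.9729) ≈ 0.040
Since p ≈ 0.040 > α = 0.01, fail to reject H0; the data do not provide sufficient evidence against H0.

-1.9729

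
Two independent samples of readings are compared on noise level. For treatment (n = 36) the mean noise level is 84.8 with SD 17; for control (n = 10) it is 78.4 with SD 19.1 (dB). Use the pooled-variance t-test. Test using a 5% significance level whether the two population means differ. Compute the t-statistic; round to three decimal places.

Let group 1 = treatment, group 2 = control. H0: μ_1 = μ_2; H1: μ_1 ≠ μ_2 (two-sample pooled-variance t-test, two-sided).
s_p² = [(36−1)·17² + (10−1)·19.1²]/(36+10−2) = 304.507
t = (84.8 − 78.4)/√[304.507·(1/36 + 1/10)] = 1.026
df = n₁ + n₂ − 2 = 44
Two-sided p-value ≈ 0.310
Since p ≈ 0.310 > α = 0.05, fail to reject H0; the data do not provide sufficient evidence against H0.

1.026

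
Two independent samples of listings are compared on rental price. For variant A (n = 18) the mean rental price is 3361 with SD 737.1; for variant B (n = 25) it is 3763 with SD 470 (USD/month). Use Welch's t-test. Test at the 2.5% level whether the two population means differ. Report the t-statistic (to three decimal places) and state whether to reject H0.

Let group 1 = variant A, group 2 = variant B. H0: μ_1 = μ_2; H1: μ_1 ≠ μ_2 (Welch's two-sample t-test, two-sided).
t = (x̄_1 − x̄_2)/√(s_1²/n_1 + s_2²/n_2) = (3361 − 3763)/√(737.1²/18 + 470²/25) = -2.035
Welch–Satterthwaite df ≈ 26.78
Two-sided p-value ≈ 0.0519
Since p ≈ 0.0519 > α = 0.025, fail to reject H0; the evidence is not statistically significant.

t = -2.035; fail to reject H0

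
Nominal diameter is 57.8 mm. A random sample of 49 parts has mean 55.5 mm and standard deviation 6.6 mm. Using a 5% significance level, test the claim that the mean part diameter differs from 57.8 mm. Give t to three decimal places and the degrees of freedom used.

t = -2.439, df = 48

H0: μ = 57.8; H1: μ ≠ 57.8 (one-sample t-test, two-sided).
t = (x̄ − μ₀)/(s/√n) = (55.5 − 57.8)/(6.6/√49) = -2.439
df = n − 1 = 48
Two-sided p-value ≈ 0.018
Since p ≈ 0.018 < α = 0.05, reject H0; the evidence is statistically significant.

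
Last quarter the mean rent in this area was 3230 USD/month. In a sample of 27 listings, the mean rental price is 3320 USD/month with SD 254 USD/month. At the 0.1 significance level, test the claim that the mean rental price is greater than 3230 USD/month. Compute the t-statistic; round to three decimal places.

1.841

H0: μ = 3230; H1: μ > 3230 (one-sample t-test, right-tailed).
t = (x̄ − μ₀)/(s/√n) = (3320 − 3230)/(254/√27) = 1.841
df = n − 1 = 26
p-value = P(T ≥ 1.841) ≈ 0.039
Since p ≈ 0.039 < α = 0.1, reject H0; the evidence is statistically significant.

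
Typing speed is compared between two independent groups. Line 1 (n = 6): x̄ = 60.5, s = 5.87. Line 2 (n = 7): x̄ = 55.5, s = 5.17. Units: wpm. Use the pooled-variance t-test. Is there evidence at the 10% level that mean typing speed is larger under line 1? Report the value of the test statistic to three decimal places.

Let group 1 = line 1, group 2 = line 2. H0: μ_1 = μ_2; H1: μ_1 > μ_2 (two-sample pooled-variance t-test, right-tailed).
s_p² = [(6−1)·5.87² + (7−1)·5.17²]/(6+7−2) = 30.2416
t = (60.5 − 55.5)/√[30.2416·(1/6 + 1/7)] = 1.634
df = n₁ + n₂ − 2 = 11
p-value = P(T ≥ 1.634) ≈ 0.065
Since p ≈ 0.065 < α = 0.1, reject H0; the evidence is statistically significant.

1.634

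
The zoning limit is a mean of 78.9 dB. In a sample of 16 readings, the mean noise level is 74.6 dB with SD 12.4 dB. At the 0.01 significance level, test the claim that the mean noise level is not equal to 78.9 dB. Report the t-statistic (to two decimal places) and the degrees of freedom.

t = -1.39, df = 15

H0: μ = 78.9; H1: μ ≠ 78.9 (one-sample t-test, two-sided).
t = (x̄ − μ₀)/(s/√n) = (74.6 − 78.9)/(12.4/√16) = -1.39
df = n − 1 = 15
Two-sided p-value ≈ 0.186
Since p ≈ 0.186 > α = 0.01, fail to reject H0; the evidence is not statistically significant.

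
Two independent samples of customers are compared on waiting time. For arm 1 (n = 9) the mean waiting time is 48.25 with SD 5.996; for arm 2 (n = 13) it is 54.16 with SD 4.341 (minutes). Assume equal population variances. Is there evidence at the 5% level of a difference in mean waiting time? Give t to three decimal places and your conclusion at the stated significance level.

t = -2.689; reject H0

Let group 1 = arm 1, group 2 = arm 2. H0: μ_1 = μ_2; H1: μ_1 ≠ μ_2 (two-sample pooled-variance t-test, two-sided).
s_p² = [(9−1)·5.996² + (13−1)·4.341²]/(9+13−2) = 25.6874
t = (48.25 − 54.16)/√[25.6874·(1/9 + 1/13)] = -2.689
df = n₁ + n₂ − 2 = 20
Two-sided p-value ≈ 0.014
Since p ≈ 0.014 < α = 0.05, reject H0; the data support H1.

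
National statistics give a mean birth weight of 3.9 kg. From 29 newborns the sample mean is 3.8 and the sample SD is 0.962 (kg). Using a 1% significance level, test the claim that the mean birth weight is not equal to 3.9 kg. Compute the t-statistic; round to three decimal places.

-0.560

H0: μ = 3.9; H1: μ ≠ 3.9 (one-sample t-test, two-sided).
t = (x̄ − μ₀)/(s/√n) = (3.8 − 3.9)/(0.962/√29) = -0.560
df = n − 1 = 28
Two-sided p-value ≈ 0.580
Since p ≈ 0.580 > α = 0.01, fail to reject H0; the data do not provide sufficient evidence against H0.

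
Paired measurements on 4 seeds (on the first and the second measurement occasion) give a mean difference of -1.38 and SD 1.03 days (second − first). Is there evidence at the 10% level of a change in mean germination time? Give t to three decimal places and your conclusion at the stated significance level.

H0: μ_d = 0; H1: μ_d ≠ 0 (paired t-test on the differences, two-sided).
t = d̄/(s_d/√n) = -1.38/(1.03/√4) = -2.680
df = n − 1 = 3
Two-sided p-value ≈ 0.075
Since p ≈ 0.075 < α = 0.1, reject H0; the data support H1.

t = -2.680; reject H0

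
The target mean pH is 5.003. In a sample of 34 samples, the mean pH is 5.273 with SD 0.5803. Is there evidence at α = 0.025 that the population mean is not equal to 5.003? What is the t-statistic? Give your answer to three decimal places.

H0: μ = 5.003; H1: μ ≠ 5.003 (one-sample t-test, two-sided).
t = (x̄ − μ₀)/(s/√n) = (5.273 − 5.003)/(0.5803/√34) = 2.713
df = n − 1 = 33
Two-sided p-value ≈ 0.0105
Since p ≈ 0.0105 < α = 0.025, reject H0; the data support H1.

2.713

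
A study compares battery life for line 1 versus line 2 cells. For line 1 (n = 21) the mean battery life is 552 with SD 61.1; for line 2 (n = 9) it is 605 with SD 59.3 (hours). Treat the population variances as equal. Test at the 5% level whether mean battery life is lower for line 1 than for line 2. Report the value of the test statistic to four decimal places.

Let group 1 = line 1, group 2 = line 2. H0: μ_1 = μ_2; H1: μ_1 < μ_2 (two-sample pooled-variance t-test, left-tailed).
s_p² = [(21−1)·61.1² + (9−1)·59.3²]/(21+9−2) = 3671.29
t = (552 − 605)/√[3671.29·(1/21 + 1/9)] = -2.1955
df = n₁ + n₂ − 2 = 28
p-value = P(T ≤ -2.1955) ≈ 0.0183
Since p ≈ 0.0183 < α = 0.05, reject H0; the evidence is statistically significant.

-2.1955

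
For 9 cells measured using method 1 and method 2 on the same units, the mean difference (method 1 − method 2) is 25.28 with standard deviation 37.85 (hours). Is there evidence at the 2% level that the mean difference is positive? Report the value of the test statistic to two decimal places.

H0: μ_d = 0; H1: μ_d > 0 (paired t-test on the differences, right-tailed).
t = d̄/(s_d/√n) = 25.28/(37.85/√9) = 2.00
df = n − 1 = 8
p-value = P(T ≥ 2.00) ≈ 0.040
Since p ≈ 0.040 > α = 0.02, fail to reject H0; the data do not provide sufficient evidence against H0.

2.00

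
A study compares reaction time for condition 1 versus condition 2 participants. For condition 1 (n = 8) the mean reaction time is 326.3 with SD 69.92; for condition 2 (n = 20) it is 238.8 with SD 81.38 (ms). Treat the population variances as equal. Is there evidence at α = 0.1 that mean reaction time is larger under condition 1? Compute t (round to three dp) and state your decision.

Let group 1 = condition 1, group 2 = condition 2. H0: μ_1 = μ_2; H1: μ_1 > μ_2 (two-sample pooled-variance t-test, right-tailed).
s_p² = [(8−1)·69.92² + (20−1)·81.38²]/(8+20−2) = 6155.89
t = (326.3 − 238.8)/√[6155.89·(1/8 + 1/20)] = 2.666
df = n₁ + n₂ − 2 = 26
p-value = P(T ≥ 2.666) ≈ 0.007
Since p ≈ 0.007 < α = 0.1, reject H0; the evidence is statistically significant.

t = 2.666; reject H0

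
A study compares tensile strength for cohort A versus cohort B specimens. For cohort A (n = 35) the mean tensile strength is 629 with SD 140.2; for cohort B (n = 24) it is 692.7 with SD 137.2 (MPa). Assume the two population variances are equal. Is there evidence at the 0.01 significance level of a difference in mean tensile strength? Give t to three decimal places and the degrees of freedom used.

Let group 1 = cohort A, group 2 = cohort B. H0: μ_1 = μ_2; H1: μ_1 ≠ μ_2 (two-sample pooled-variance t-test, two-sided).
s_p² = [(35−1)·140.2² + (24−1)·137.2²]/(35+24−2) = 19320.2
t = (629 − 692.7)/√[19320.2·(1/35 + 1/24)] = -1.729
df = n₁ + n₂ − 2 = 57
Two-sided p-value ≈ 0.089
Since p ≈ 0.089 > α = 0.01, fail to reject H0; the evidence is not statistically significant.

t = -1.729, df = 57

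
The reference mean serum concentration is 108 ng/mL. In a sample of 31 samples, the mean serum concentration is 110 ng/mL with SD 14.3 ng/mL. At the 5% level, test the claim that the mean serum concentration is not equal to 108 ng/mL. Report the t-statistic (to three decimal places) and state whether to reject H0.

t = 0.779; fail to reject H0

H0: μ = 108; H1: μ ≠ 108 (one-sample t-test, two-sided).
t = (x̄ − μ₀)/(s/√n) = (110 − 108)/(14.3/√31) = 0.779
df = n − 1 = 30
Two-sided p-value ≈ 0.4423
Since p ≈ 0.4423 > α = 0.05, fail to reject H0; the evidence is not statistically significant.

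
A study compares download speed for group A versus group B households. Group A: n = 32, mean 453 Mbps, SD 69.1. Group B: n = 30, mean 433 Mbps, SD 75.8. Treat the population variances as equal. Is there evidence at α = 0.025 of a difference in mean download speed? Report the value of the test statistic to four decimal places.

1.0868

Let group 1 = group A, group 2 = group B. H0: μ_1 = μ_2; H1: μ_1 ≠ μ_2 (two-sample pooled-variance t-test, two-sided).
s_p² = [(32−1)·69.1² + (30−1)·75.8²]/(32+30−2) = 5244.04
t = (453 − 433)/√[5244.04·(1/32 + 1/30)] = 1.0868
df = n₁ + n₂ − 2 = 60
Two-sided p-value ≈ 0.281
Since p ≈ 0.281 > α = 0.025, fail to reject H0; the data do not provide sufficient evidence against H0.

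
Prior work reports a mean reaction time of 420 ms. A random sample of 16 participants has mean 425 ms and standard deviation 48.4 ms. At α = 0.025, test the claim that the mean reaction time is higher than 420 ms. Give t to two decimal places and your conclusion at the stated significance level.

H0: μ = 420; H1: μ > 420 (one-sample t-test, right-tailed).
t = (x̄ − μ₀)/(s/√n) = (425 − 420)/(48.4/√16) = 0.41
df = n − 1 = 15
p-value = P(T ≥ 0.41) ≈ 0.3426
Since p ≈ 0.3426 > α = 0.025, fail to reject H0; the data do not provide sufficient evidence against H0.

t = 0.41; fail to reject H0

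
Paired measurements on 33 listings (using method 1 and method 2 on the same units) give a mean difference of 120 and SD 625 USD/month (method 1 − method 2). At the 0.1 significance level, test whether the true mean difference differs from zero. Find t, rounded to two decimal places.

1.10

H0: μ_d = 0; H1: μ_d ≠ 0 (paired t-test on the differences, two-sided).
t = d̄/(s_d/√n) = 120/(625/√33) = 1.10
df = n − 1 = 32
Two-sided p-value ≈ 0.278
Since p ≈ 0.278 > α = 0.1, fail to reject H0; the evidence is not statistically significant.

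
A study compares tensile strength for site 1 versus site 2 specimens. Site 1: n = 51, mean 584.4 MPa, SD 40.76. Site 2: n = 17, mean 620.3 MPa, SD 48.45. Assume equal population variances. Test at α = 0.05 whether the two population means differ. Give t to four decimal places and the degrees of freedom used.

Let group 1 = site 1, group 2 = site 2. H0: μ_1 = μ_2; H1: μ_1 ≠ μ_2 (two-sample pooled-variance t-test, two-sided).
s_p² = [(51−1)·40.76² + (17−1)·48.45²]/(51+17−2) = 1827.69
t = (584.4 − 620.3)/√[1827.69·(1/51 + 1/17)] = -2.9985
df = n₁ + n₂ − 2 = 66
Two-sided p-value ≈ 0.004
Since p ≈ 0.004 < α = 0.05, reject H0; the evidence is statistically significant.

t = -2.9985, df = 66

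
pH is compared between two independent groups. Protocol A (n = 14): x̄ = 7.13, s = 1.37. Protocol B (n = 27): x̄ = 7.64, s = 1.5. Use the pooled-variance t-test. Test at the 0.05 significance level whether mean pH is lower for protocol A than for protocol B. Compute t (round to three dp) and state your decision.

Let group 1 = protocol A, group 2 = protocol B. H0: μ_1 = μ_2; H1: μ_1 < μ_2 (two-sample pooled-variance t-test, left-tailed).
s_p² = [(14−1)·1.37² + (27−1)·1.5²]/(14+27−2) = 2.12563
t = (7.13 − 7.64)/√[2.12563·(1/14 + 1/27)] = -1.062
df = n₁ + n₂ − 2 = 39
p-value = P(T ≤ -1.062) ≈ 0.1474
Since p ≈ 0.1474 > α = 0.05, fail to reject H0; the data do not provide sufficient evidence against H0.

t = -1.062; fail to reject H0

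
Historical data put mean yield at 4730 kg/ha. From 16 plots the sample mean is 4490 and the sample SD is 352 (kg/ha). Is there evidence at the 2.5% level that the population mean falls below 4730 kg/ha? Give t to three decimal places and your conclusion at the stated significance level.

H0: μ = 4730; H1: μ < 4730 (one-sample t-test, left-tailed).
t = (x̄ − μ₀)/(s/√n) = (4490 − 4730)/(352/√16) = -2.727
df = n − 1 = 15
p-value = P(T ≤ -2.727) ≈ 0.008
Since p ≈ 0.008 < α = 0.025, reject H0; the evidence is statistically significant.

t = -2.727; reject H0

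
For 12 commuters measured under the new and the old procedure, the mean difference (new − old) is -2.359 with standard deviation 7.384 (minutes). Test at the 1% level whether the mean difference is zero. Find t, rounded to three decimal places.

-1.107

H0: μ_d = 0; H1: μ_d ≠ 0 (paired t-test on the differences, two-sided).
t = d̄/(s_d/√n) = -2.359/(7.384/√12) = -1.107
df = n − 1 = 11
Two-sided p-value ≈ 0.2920
Since p ≈ 0.2920 > α = 0.01, fail to reject H0; the data do not provide sufficient evidence against H0.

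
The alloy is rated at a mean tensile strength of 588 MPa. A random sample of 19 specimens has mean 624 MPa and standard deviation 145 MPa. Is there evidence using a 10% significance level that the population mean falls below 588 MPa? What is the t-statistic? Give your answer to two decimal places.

H0: μ = 588; H1: μ < 588 (one-sample t-test, left-tailed).
t = (x̄ − μ₀)/(s/√n) = (624 − 588)/(145/√19) = 1.08
df = n − 1 = 18
p-value = P(T ≤ 1.08) ≈ 0.8533
Since p ≈ 0.8533 > α = 0.1, fail to reject H0; the data do not provide sufficient evidence against H0.

1.08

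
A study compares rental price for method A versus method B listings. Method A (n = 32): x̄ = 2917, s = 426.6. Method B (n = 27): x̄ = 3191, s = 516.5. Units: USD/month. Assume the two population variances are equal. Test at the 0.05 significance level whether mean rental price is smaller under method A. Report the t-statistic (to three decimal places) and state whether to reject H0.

Let group 1 = method A, group 2 = method B. H0: μ_1 = μ_2; H1: μ_1 < μ_2 (two-sample pooled-variance t-test, left-tailed).
s_p² = [(32−1)·426.6² + (27−1)·516.5²]/(32+27−2) = 220661
t = (2917 − 3191)/√[220661·(1/32 + 1/27)] = -2.232
df = n₁ + n₂ − 2 = 57
p-value = P(T ≤ -2.232) ≈ 0.015
Since p ≈ 0.015 < α = 0.05, reject H0; the evidence is statistically significant.

t = -2.232; reject H0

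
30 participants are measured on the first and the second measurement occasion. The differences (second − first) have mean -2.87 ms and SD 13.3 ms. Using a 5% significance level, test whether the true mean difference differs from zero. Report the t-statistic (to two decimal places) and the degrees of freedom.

t = -1.18, df = 29

H0: μ_d = 0; H1: μ_d ≠ 0 (paired t-test on the differences, two-sided).
t = d̄/(s_d/√n) = -2.87/(13.3/√30) = -1.18
df = n − 1 = 29
Two-sided p-value ≈ 0.2468
Since p ≈ 0.2468 > α = 0.05, fail to reject H0; the evidence is not statistically significant.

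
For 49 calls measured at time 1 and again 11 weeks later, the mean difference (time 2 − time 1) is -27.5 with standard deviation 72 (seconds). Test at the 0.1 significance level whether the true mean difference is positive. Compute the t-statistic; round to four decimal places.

-2.6736

H0: μ_d = 0; H1: μ_d > 0 (paired t-test on the differences, right-tailed).
t = d̄/(s_d/√n) = -27.5/(72/√49) = -2.6736
df = n − 1 = 48
p-value = P(T ≥ -2.6736) ≈ 0.995
Since p ≈ 0.995 > α = 0.1, fail to reject H0; the data do not provide sufficient evidence against H0.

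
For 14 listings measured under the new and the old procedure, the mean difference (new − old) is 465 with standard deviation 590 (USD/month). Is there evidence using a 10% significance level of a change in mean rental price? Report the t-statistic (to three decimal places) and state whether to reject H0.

t = 2.949; reject H0

H0: μ_d = 0; H1: μ_d ≠ 0 (paired t-test on the differences, two-sided).
t = d̄/(s_d/√n) = 465/(590/√14) = 2.949
df = n − 1 = 13
Two-sided p-value ≈ 0.0113
Since p ≈ 0.0113 < α = 0.1, reject H0; the evidence is statistically significant.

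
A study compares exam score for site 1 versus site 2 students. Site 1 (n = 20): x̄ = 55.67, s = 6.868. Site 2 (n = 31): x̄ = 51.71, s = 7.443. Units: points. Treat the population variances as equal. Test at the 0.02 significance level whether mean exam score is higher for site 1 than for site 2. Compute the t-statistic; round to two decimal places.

1.91

Let group 1 = site 1, group 2 = site 2. H0: μ_1 = μ_2; H1: μ_1 > μ_2 (two-sample pooled-variance t-test, right-tailed).
s_p² = [(20−1)·6.868² + (31−1)·7.443²]/(20+31−2) = 52.2075
t = (55.67 − 51.71)/√[52.2075·(1/20 + 1/31)] = 1.91
df = n₁ + n₂ − 2 = 49
p-value = P(T ≥ 1.91) ≈ 0.031
Since p ≈ 0.031 > α = 0.02, fail to reject H0; the evidence is not statistically significant.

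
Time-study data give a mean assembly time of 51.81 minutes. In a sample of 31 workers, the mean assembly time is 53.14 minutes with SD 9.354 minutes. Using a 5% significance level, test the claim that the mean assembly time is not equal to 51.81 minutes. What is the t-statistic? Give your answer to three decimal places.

H0: μ = 51.81; H1: μ ≠ 51.81 (one-sample t-test, two-sided).
t = (x̄ − μ₀)/(s/√n) = (53.14 − 51.81)/(9.354/√31) = 0.792
df = n − 1 = 30
Two-sided p-value ≈ 0.4348
Since p ≈ 0.4348 > α = 0.05, fail to reject H0; the evidence is not statistically significant.

0.792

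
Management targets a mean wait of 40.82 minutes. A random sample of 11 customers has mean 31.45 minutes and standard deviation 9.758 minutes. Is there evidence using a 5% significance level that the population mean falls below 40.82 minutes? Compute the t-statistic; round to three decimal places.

-3.185

H0: μ = 40.82; H1: μ < 40.82 (one-sample t-test, left-tailed).
t = (x̄ − μ₀)/(s/√n) = (31.45 − 40.82)/(9.758/√11) = -3.185
df = n − 1 = 10
p-value = P(T ≤ -3.185) ≈ 0.0049
Since p ≈ 0.0049 < α = 0.05, reject H0; the evidence is statistically significant.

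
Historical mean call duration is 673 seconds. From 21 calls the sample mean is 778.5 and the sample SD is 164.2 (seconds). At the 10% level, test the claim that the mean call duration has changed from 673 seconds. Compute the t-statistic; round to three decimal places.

2.944

H0: μ = 673; H1: μ ≠ 673 (one-sample t-test, two-sided).
t = (x̄ − μ₀)/(s/√n) = (778.5 − 673)/(164.2/√21) = 2.944
df = n − 1 = 20
Two-sided p-value ≈ 0.0080
Since p ≈ 0.0080 < α = 0.1, reject H0; the evidence is statistically significant.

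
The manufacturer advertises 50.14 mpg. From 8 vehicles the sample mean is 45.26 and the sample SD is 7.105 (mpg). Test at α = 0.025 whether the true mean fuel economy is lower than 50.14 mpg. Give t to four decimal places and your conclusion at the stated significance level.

t = -1.9427; fail to reject H0

H0: μ = 50.14; H1: μ < 50.14 (one-sample t-test, left-tailed).
t = (x̄ − μ₀)/(s/√n) = (45.26 − 50.14)/(7.105/√8) = -1.9427
df = n − 1 = 7
p-value = P(T ≤ -1.9427) ≈ 0.047
Since p ≈ 0.047 > α = 0.025, fail to reject H0; the data do not provide sufficient evidence against H0.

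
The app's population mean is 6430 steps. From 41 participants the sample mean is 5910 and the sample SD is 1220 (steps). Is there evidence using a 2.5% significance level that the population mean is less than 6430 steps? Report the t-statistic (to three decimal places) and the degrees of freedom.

t = -2.729, df = 40

H0: μ = 6430; H1: μ < 6430 (one-sample t-test, left-tailed).
t = (x̄ − μ₀)/(s/√n) = (5910 − 6430)/(1220/√41) = -2.729
df = n − 1 = 40
p-value = P(T ≤ -2.729) ≈ 0.0047
Since p ≈ 0.0047 < α = 0.025, reject H0; the evidence is statistically significant.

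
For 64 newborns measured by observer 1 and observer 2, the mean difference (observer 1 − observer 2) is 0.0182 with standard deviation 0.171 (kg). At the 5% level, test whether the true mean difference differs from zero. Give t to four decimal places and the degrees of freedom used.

t = 0.8515, df = 63

H0: μ_d = 0; H1: μ_d ≠ 0 (paired t-test on the differences, two-sided).
t = d̄/(s_d/√n) = 0.0182/(0.171/√64) = 0.8515
df = n − 1 = 63
Two-sided p-value ≈ 0.3977
Since p ≈ 0.3977 > α = 0.05, fail to reject H0; the evidence is not statistically significant.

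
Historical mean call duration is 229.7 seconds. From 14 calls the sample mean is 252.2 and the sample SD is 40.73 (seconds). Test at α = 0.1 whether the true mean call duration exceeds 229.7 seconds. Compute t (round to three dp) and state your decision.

t = 2.067; reject H0

H0: μ = 229.7; H1: μ > 229.7 (one-sample t-test, right-tailed).
t = (x̄ − μ₀)/(s/√n) = (252.2 − 229.7)/(40.73/√14) = 2.067
df = n − 1 = 13
p-value = P(T ≥ 2.067) ≈ 0.0296
Since p ≈ 0.0296 < α = 0.1, reject H0; the evidence is statistically significant.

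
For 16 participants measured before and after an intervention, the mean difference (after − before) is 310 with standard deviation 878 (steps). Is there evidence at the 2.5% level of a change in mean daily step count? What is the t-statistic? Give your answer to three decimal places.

H0: μ_d = 0; H1: μ_d ≠ 0 (paired t-test on the differences, two-sided).
t = d̄/(s_d/√n) = 310/(878/√16) = 1.412
df = n − 1 = 15
Two-sided p-value ≈ 0.1783
Since p ≈ 0.1783 > α = 0.025, fail to reject H0; the evidence is not statistically significant.

1.412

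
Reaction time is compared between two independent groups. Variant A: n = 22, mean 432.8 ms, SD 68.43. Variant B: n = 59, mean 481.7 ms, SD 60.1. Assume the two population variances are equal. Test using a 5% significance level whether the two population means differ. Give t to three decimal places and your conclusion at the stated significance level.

t = -3.136; reject H0

Let group 1 = variant A, group 2 = variant B. H0: μ_1 = μ_2; H1: μ_1 ≠ μ_2 (two-sample pooled-variance t-test, two-sided).
s_p² = [(22−1)·68.43² + (59−1)·60.1²]/(22+59−2) = 3896.61
t = (432.8 − 481.7)/√[3896.61·(1/22 + 1/59)] = -3.136
df = n₁ + n₂ − 2 = 79
Two-sided p-value ≈ 0.0024
Since p ≈ 0.0024 < α = 0.05, reject H0; the evidence is statistically significant.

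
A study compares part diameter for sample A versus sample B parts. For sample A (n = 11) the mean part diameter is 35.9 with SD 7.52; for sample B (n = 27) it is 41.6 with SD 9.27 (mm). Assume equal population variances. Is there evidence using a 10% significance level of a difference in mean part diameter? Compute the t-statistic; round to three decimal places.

-1.807

Let group 1 = sample A, group 2 = sample B. H0: μ_1 = μ_2; H1: μ_1 ≠ μ_2 (two-sample pooled-variance t-test, two-sided).
s_p² = [(11−1)·7.52² + (27−1)·9.27²]/(11+27−2) = 77.7711
t = (35.9 − 41.6)/√[77.7711·(1/11 + 1/27)] = -1.807
df = n₁ + n₂ − 2 = 36
Two-sided p-value ≈ 0.0791
Since p ≈ 0.0791 < α = 0.1, reject H0; the evidence is statistically significant.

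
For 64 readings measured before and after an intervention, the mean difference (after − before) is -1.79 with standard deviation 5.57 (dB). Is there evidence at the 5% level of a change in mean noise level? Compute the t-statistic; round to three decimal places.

-2.571

H0: μ_d = 0; H1: μ_d ≠ 0 (paired t-test on the differences, two-sided).
t = d̄/(s_d/√n) = -1.79/(5.57/√64) = -2.571
df = n − 1 = 63
Two-sided p-value ≈ 0.013
Since p ≈ 0.013 < α = 0.05, reject H0; the evidence is statistically significant.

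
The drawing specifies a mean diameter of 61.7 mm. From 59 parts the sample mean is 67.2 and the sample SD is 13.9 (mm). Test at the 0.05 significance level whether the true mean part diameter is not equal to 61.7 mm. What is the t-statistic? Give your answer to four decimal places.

3.0393

H0: μ = 61.7; H1: μ ≠ 61.7 (one-sample t-test, two-sided).
t = (x̄ − μ₀)/(s/√n) = (67.2 − 61.7)/(13.9/√59) = 3.0393
df = n − 1 = 58
Two-sided p-value ≈ 0.004
Since p ≈ 0.004 < α = 0.05, reject H0; the data support H1.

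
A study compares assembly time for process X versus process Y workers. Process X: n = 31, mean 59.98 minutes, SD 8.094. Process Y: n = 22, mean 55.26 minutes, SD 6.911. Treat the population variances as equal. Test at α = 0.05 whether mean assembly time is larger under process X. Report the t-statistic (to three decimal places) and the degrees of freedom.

t = 2.219, df = 51

Let group 1 = process X, group 2 = process Y. H0: μ_1 = μ_2; H1: μ_1 > μ_2 (two-sample pooled-variance t-test, right-tailed).
s_p² = [(31−1)·8.094² + (22−1)·6.911²]/(31+22−2) = 58.2036
t = (59.98 − 55.26)/√[58.2036·(1/31 + 1/22)] = 2.219
df = n₁ + n₂ − 2 = 51
p-value = P(T ≥ 2.219) ≈ 0.015
Since p ≈ 0.015 < α = 0.05, reject H0; the data support H1.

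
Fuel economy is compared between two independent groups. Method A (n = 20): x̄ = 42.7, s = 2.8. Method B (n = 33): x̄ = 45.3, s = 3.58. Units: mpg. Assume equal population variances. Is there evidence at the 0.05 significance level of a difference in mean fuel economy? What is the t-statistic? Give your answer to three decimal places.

Let group 1 = method A, group 2 = method B. H0: μ_1 = μ_2; H1: μ_1 ≠ μ_2 (two-sample pooled-variance t-test, two-sided).
s_p² = [(20−1)·2.8² + (33−1)·3.58²]/(20+33−2) = 10.9624
t = (42.7 − 45.3)/√[10.9624·(1/20 + 1/33)] = -2.771
df = n₁ + n₂ − 2 = 51
Two-sided p-value ≈ 0.0078
Since p ≈ 0.0078 < α = 0.05, reject H0; the evidence is statistically significant.

-2.771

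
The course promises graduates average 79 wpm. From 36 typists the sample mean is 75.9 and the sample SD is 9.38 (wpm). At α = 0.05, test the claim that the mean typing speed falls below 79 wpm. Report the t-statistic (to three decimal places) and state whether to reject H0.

t = -1.983; reject H0

H0: μ = 79; H1: μ < 79 (one-sample t-test, left-tailed).
t = (x̄ − μ₀)/(s/√n) = (75.9 − 79)/(9.38/√36) = -1.983
df = n − 1 = 35
p-value = P(T ≤ -1.983) ≈ 0.0276
Since p ≈ 0.0276 < α = 0.05, reject H0; the evidence is statistically significant.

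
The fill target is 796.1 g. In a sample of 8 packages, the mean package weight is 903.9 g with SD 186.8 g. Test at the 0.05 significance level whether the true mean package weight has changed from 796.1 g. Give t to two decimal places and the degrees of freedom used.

t = 1.63, df = 7

H0: μ = 796.1; H1: μ ≠ 796.1 (one-sample t-test, two-sided).
t = (x̄ − μ₀)/(s/√n) = (903.9 − 796.1)/(186.8/√8) = 1.63
df = n − 1 = 7
Two-sided p-value ≈ 0.147
Since p ≈ 0.147 > α = 0.05, fail to reject H0; the evidence is not statistically significant.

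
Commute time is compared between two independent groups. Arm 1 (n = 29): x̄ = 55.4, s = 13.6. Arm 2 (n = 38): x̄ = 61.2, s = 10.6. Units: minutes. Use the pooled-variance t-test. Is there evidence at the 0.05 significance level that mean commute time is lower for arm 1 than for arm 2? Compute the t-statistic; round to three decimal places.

-1.963

Let group 1 = arm 1, group 2 = arm 2. H0: μ_1 = μ_2; H1: μ_1 < μ_2 (two-sample pooled-variance t-test, left-tailed).
s_p² = [(29−1)·13.6² + (38−1)·10.6²]/(29+38−2) = 143.634
t = (55.4 − 61.2)/√[143.634·(1/29 + 1/38)] = -1.963
df = n₁ + n₂ − 2 = 65
p-value = P(T ≤ -1.963) ≈ 0.0270
Since p ≈ 0.0270 < α = 0.05, reject H0; the data support H1.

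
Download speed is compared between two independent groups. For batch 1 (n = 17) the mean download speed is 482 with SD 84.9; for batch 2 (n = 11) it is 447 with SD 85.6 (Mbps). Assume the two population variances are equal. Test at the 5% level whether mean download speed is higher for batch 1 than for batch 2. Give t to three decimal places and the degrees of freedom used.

t = 1.062, df = 26

Let group 1 = batch 1, group 2 = batch 2. H0: μ_1 = μ_2; H1: μ_1 > μ_2 (two-sample pooled-variance t-test, right-tailed).
s_p² = [(17−1)·84.9² + (11−1)·85.6²]/(17+11−2) = 7253.91
t = (482 − 447)/√[7253.91·(1/17 + 1/11)] = 1.062
df = n₁ + n₂ − 2 = 26
p-value = P(T ≥ 1.062) ≈ 0.1490
Since p ≈ 0.1490 > α = 0.05, fail to reject H0; the evidence is not statistically significant.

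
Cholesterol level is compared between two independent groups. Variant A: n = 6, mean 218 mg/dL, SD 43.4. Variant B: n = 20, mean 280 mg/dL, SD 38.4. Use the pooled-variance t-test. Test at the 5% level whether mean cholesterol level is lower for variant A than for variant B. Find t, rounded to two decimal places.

-3.37

Let group 1 = variant A, group 2 = variant B. H0: μ_1 = μ_2; H1: μ_1 < μ_2 (two-sample pooled-variance t-test, left-tailed).
s_p² = [(6−1)·43.4² + (20−1)·38.4²]/(6+20−2) = 1559.77
t = (218 − 280)/√[1559.77·(1/6 + 1/20)] = -3.37
df = n₁ + n₂ − 2 = 24
p-value = P(T ≤ -3.37) ≈ 0.0013
Since p ≈ 0.0013 < α = 0.05, reject H0; the evidence is statistically significant.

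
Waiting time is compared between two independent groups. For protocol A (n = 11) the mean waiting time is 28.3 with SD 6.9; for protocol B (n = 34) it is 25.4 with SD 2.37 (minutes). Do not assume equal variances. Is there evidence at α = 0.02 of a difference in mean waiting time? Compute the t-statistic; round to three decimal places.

1.368

Let group 1 = protocol A, group 2 = protocol B. H0: μ_1 = μ_2; H1: μ_1 ≠ μ_2 (Welch's two-sample t-test, two-sided).
t = (x̄_1 − x̄_2)/√(s_1²/n_1 + s_2²/n_2) = (28.3 − 25.4)/√(6.9²/11 + 2.37²/34) = 1.368
Welch–Satterthwaite df ≈ 10.77
Two-sided p-value ≈ 0.1991
Since p ≈ 0.1991 > α = 0.02, fail to reject H0; the evidence is not statistically significant.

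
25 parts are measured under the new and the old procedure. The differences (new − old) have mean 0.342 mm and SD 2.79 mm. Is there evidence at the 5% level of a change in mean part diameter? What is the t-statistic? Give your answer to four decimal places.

0.6129

H0: μ_d = 0; H1: μ_d ≠ 0 (paired t-test on the differences, two-sided).
t = d̄/(s_d/√n) = 0.342/(2.79/√25) = 0.6129
df = n − 1 = 24
Two-sided p-value ≈ 0.546
Since p ≈ 0.546 > α = 0.05, fail to reject H0; the data do not provide sufficient evidence against H0.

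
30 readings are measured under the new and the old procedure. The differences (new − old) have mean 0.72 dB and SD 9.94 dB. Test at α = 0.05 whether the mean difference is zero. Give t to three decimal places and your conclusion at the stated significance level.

H0: μ_d = 0; H1: μ_d ≠ 0 (paired t-test on the differences, two-sided).
t = d̄/(s_d/√n) = 0.72/(9.94/√30) = 0.397
df = n − 1 = 29
Two-sided p-value ≈ 0.694
Since p ≈ 0.694 > α = 0.05, fail to reject H0; the data do not provide sufficient evidence against H0.

t = 0.397; fail to reject H0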